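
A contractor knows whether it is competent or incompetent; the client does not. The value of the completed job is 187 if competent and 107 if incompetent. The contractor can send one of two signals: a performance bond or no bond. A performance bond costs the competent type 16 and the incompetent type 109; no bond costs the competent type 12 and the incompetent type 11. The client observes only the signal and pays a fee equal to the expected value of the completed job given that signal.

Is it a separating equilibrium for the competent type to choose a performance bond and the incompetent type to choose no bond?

Under separation the client infers type exactly: bond → competent (pays 187), no bond → incompetent (pays 107).
Competent: bond gives 187 − 16 = 171; no bond gives 107 − 12 = 95. No deviation. ✓
Incompetent: no bond gives 107 − 11 = 96; bond gives 187 − 109 = 78. No deviation. ✓
Both incentive constraints hold.

Yes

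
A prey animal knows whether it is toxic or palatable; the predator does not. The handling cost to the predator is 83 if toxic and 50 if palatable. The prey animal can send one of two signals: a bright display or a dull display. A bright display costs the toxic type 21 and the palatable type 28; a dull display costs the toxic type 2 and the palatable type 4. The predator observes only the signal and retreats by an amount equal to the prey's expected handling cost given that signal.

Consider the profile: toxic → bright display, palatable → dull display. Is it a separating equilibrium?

If types separate, bright display earns payment 83 and dull display earns 50.
Toxic: bright display gives 83 − 21 = 62; dull display gives 50 − 2 = 48. No deviation. ✓
Palatable: dull display gives 50 − 4 = 46; bright display gives 83 − 28 = 55. Would deviate. ✗

No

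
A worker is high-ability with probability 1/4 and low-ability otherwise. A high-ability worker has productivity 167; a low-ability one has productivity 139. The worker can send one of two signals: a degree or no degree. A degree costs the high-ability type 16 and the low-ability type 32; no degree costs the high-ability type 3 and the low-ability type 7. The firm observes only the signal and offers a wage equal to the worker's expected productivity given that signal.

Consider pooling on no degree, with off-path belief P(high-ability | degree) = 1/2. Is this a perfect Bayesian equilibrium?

Yes

At the pooled signal (no degree) the firm holds the prior 1/4 and pays 1/4·167 + 3/4·139 = 146. Off-path (degree) belief 1/2 gives 1/2·167 + 1/2·139 = 153.
High-ability: no degree gives 146 − 3 = 143; degree gives 153 − 16 = 137. Stays. ✓
Low-ability: no degree gives 146 − 7 = 139; degree gives 153 − 32 = 121. Stays. ✓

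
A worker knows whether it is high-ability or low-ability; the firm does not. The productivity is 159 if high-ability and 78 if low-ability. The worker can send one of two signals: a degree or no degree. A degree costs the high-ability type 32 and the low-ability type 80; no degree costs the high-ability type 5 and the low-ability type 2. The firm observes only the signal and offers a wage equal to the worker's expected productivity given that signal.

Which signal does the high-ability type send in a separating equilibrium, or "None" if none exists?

None

Try high-ability → degree, low-ability → no degree:
  If types separate, degree earns payment 159 and no degree earns 78.
  High-ability: degree gives 159 − 32 = 127; no degree gives 78 − 5 = 73. No deviation. ✓
  Low-ability: no degree gives 78 − 2 = 76; degree gives 159 − 80 = 79. Would deviate. ✗
Try high-ability → no degree, low-ability → degree:
  If types separate, no degree earns payment 159 and degree earns 78.
  High-ability: no degree gives 159 − 5 = 154; degree gives 78 − 32 = 46. No deviation. ✓
  Low-ability: degree gives 78 − 80 = -2; no degree gives 159 − 2 = 157. Would deviate. ✗
Neither assignment is incentive-compatible.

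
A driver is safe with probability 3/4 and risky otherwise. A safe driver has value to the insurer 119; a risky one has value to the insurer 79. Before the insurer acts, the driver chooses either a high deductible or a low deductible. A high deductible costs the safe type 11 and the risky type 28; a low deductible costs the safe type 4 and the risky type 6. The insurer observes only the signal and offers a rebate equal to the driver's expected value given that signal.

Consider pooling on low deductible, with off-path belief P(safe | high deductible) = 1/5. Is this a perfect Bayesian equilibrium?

At the pooled signal (low deductible) the insurer holds the prior 3/4 and pays 3/4·119 + 1/4·79 = 109. Off-path (high deductible) belief 1/5 gives 1/5·119 + 4/5·79 = 87.
Safe: low deductible gives 109 − 4 = 105; high deductible gives 87 − 11 = 76. Stays. ✓
Risky: low deductible gives 109 − 6 = 103; high deductible gives 87 − 28 = 59. Stays. ✓

Yes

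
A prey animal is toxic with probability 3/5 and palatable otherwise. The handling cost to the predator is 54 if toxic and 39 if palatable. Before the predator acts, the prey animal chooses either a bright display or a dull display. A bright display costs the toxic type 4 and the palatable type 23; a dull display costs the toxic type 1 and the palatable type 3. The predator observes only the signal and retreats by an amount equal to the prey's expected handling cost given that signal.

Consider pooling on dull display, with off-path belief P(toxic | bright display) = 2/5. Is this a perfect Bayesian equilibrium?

Yes

At the pooled signal (dull display) the predator holds the prior 3/5 and pays 3/5·54 + 2/5·39 = 48. Off-path (bright display) belief 2/5 gives 2/5·54 + 3/5·39 = 45.
Toxic: dull display gives 48 − 1 = 47; bright display gives 45 − 4 = 41. Stays. ✓
Palatable: dull display gives 48 − 3 = 45; bright display gives 45 − 23 = 22. Stays. ✓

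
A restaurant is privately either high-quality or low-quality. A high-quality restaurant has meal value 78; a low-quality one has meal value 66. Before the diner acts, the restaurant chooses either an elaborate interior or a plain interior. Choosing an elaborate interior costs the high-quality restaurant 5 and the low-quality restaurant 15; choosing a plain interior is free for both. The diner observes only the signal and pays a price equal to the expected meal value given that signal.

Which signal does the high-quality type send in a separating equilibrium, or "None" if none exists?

elaborate interior

Try high-quality → elaborate interior, low-quality → plain interior:
  Under separation the diner infers type exactly: elaborate interior → high-quality (pays 78), plain interior → low-quality (pays 66).
  High-quality: elaborate interior gives 78 − 5 = 73; plain interior gives 66 − 0 = 66. No deviation. ✓
  Low-quality: plain interior gives 66 − 0 = 66; elaborate interior gives 78 − 15 = 63. No deviation. ✓
Both hold — the high-quality type sends elaborate interior.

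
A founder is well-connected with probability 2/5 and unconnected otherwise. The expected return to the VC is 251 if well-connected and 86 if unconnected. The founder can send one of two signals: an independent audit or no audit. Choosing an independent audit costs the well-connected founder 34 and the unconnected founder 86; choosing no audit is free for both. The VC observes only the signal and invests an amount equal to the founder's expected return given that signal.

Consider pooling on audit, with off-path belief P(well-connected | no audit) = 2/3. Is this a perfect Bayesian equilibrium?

On the equilibrium path (audit) the VC holds the prior 2/5 and pays 2/5·251 + 3/5·86 = 152. Off-path (no audit) belief 2/3 gives 2/3·251 + 1/3·86 = 196.
Well-connected: audit gives 152 − 34 = 118; no audit gives 196 − 0 = 196. Deviates. ✗
Unconnected: audit gives 152 − 86 = 66; no audit gives 196 − 0 = 196. Deviates. ✗

No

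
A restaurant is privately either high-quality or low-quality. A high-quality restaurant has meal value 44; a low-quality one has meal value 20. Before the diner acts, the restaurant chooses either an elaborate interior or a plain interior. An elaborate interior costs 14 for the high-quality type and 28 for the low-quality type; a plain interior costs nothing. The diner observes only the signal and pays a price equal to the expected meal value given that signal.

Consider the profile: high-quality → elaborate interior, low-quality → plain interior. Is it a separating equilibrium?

Under separation the diner infers type exactly: elaborate interior → high-quality (pays 44), plain interior → low-quality (pays 20).
High-quality: elaborate interior gives 44 − 14 = 30; plain interior gives 20 − 0 = 20. No deviation. ✓
Low-quality: plain interior gives 20 − 0 = 20; elaborate interior gives 44 − 28 = 16. No deviation. ✓
Neither type gains from mimicking the other.

Yes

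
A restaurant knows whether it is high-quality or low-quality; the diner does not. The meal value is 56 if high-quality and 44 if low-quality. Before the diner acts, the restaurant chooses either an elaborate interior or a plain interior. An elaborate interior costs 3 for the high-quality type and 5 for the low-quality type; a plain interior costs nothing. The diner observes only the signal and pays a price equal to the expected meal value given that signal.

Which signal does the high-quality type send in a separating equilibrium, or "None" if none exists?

None

Try high-quality → elaborate interior, low-quality → plain interior:
  If types separate, elaborate interior earns payment 56 and plain interior earns 44.
  High-quality: elaborate interior gives 56 − 3 = 53; plain interior gives 44 − 0 = 44. No deviation. ✓
  Low-quality: plain interior gives 44 − 0 = 44; elaborate interior gives 56 − 5 = 51. Would deviate. ✗
Try high-quality → plain interior, low-quality → elaborate interior:
  If types separate, plain interior earns payment 56 and elaborate interior earns 44.
  High-quality: plain interior gives 56 − 0 = 56; elaborate interior gives 44 − 3 = 41. No deviation. ✓
  Low-quality: elaborate interior gives 44 − 5 = 39; plain interior gives 56 − 0 = 56. Would deviate. ✗
Neither assignment is incentive-compatible.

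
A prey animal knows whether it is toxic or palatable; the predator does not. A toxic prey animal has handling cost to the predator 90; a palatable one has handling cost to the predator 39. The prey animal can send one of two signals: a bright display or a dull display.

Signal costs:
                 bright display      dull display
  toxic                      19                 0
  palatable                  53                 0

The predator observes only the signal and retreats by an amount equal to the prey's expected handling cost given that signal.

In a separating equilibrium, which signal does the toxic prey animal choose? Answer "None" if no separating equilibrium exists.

bright display

Try toxic → bright display, palatable → dull display:
  Under separation the predator infers type exactly: bright display → toxic (pays 90), dull display → palatable (pays 39).
  Toxic: bright display gives 90 − 19 = 71; dull display gives 39 − 0 = 39. No deviation. ✓
  Palatable: dull display gives 39 − 0 = 39; bright display gives 90 − 53 = 37. No deviation. ✓
Both hold — the toxic type sends bright display.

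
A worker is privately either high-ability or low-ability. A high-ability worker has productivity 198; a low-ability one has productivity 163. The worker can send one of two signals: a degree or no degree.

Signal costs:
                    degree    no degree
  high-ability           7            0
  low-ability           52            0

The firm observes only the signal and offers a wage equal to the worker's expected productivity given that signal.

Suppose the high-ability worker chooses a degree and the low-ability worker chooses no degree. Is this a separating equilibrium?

If types separate, degree earns payment 198 and no degree earns 163.
High-ability: degree gives 198 − 7 = 191; no degree gives 163 − 0 = 163. No deviation. ✓
Low-ability: no degree gives 163 − 0 = 163; degree gives 198 − 52 = 146. No deviation. ✓
Neither type gains from mimicking the other.

Yes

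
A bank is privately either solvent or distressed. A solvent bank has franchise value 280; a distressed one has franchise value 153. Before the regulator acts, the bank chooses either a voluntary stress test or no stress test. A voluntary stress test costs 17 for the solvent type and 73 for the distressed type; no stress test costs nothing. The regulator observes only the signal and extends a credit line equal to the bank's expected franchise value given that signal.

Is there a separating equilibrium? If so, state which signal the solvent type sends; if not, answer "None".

None

Try solvent → stress test, distressed → no stress test:
  Under separation the regulator infers type exactly: stress test → solvent (pays 280), no stress test → distressed (pays 153).
  Solvent: stress test gives 280 − 17 = 263; no stress test gives 153 − 0 = 153. No deviation. ✓
  Distressed: no stress test gives 153 − 0 = 153; stress test gives 280 − 73 = 207. Would deviate. ✗
Try solvent → no stress test, distressed → stress test:
  Under separation the regulator infers type exactly: no stress test → solvent (pays 280), stress test → distressed (pays 153).
  Solvent: no stress test gives 280 − 0 = 280; stress test gives 153 − 17 = 136. No deviation. ✓
  Distressed: stress test gives 153 − 73 = 80; no stress test gives 280 − 0 = 280. Would deviate. ✗
Neither assignment is incentive-compatible.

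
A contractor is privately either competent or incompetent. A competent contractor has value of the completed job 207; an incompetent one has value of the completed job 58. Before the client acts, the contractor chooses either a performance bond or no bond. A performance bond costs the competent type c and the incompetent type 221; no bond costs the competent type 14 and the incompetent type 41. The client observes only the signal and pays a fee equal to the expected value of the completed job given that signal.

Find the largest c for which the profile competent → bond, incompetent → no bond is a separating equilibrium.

Under separation: bond → competent (pays 207); no bond → incompetent (pays 58).
Incompetent: 58 − 41 = 17 ≥ 207 − 221 = -14. Holds regardless of c. ✓
Competent: 207 − c ≥ 58 − 14, so c ≤ 207 − 44 = 163.

163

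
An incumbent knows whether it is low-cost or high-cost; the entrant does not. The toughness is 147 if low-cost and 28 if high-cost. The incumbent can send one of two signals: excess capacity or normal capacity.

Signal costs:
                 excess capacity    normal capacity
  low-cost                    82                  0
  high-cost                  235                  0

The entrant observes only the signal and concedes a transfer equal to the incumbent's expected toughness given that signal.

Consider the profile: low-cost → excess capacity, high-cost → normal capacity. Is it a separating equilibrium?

Yes

If types separate, excess capacity earns payment 147 and normal capacity earns 28.
Low-cost: excess capacity gives 147 − 82 = 65; normal capacity gives 28 − 0 = 28. No deviation. ✓
High-cost: normal capacity gives 28 − 0 = 28; excess capacity gives 147 − 235 = -88. No deviation. ✓
Neither type gains from mimicking the other.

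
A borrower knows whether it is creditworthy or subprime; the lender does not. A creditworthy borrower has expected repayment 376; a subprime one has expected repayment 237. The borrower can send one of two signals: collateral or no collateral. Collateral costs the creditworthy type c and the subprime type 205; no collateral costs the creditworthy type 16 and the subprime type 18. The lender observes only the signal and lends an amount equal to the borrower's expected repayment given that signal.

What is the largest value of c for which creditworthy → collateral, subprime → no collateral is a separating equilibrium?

Under separation: collateral → creditworthy (pays 376); no collateral → subprime (pays 237).
Subprime: 237 − 18 = 219 ≥ 376 − 205 = 171. Holds regardless of c. ✓
Creditworthy: 376 − c ≥ 237 − 16, so c ≤ 376 − 221 = 155.

155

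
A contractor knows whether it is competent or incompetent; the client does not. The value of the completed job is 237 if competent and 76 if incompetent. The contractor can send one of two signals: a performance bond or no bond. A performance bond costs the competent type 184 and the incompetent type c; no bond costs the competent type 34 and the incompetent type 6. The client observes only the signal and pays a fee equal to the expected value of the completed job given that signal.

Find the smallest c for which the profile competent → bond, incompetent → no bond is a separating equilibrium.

Under separation: bond → competent (pays 237); no bond → incompetent (pays 76).
Competent: 237 − 184 = 53 ≥ 76 − 34 = 42. Holds regardless of c. ✓
Incompetent: 76 − 6 ≥ 237 − c, so c ≥ 237 − 70 = 167.

167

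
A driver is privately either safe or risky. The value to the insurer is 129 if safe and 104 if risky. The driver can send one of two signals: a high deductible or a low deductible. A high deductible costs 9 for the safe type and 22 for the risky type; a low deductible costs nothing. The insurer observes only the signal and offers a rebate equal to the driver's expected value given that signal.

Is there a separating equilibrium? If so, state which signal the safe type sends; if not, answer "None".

None

Try safe → high deductible, risky → low deductible:
  Under separation the insurer infers type exactly: high deductible → safe (pays 129), low deductible → risky (pays 104).
  Safe: high deductible gives 129 − 9 = 120; low deductible gives 104 − 0 = 104. No deviation. ✓
  Risky: low deductible gives 104 − 0 = 104; high deductible gives 129 − 22 = 107. Would deviate. ✗
Try safe → low deductible, risky → high deductible:
  Under separation the insurer infers type exactly: low deductible → safe (pays 129), high deductible → risky (pays 104).
  Safe: low deductible gives 129 − 0 = 129; high deductible gives 104 − 9 = 95. No deviation. ✓
  Risky: high deductible gives 104 − 22 = 82; low deductible gives 129 − 0 = 129. Would deviate. ✗
Neither assignment is incentive-compatible.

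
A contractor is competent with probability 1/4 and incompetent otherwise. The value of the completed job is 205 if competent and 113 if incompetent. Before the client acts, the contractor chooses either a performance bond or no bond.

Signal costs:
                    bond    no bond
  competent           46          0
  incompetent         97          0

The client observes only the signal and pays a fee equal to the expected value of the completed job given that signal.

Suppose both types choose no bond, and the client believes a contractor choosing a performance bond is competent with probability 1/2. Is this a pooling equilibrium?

On the equilibrium path (no bond) the client holds the prior 1/4 and pays 1/4·205 + 3/4·113 = 136. Off-path (bond) belief 1/2 gives 1/2·205 + 1/2·113 = 159.
Competent: no bond gives 136 − 0 = 136; bond gives 159 − 46 = 113. Stays. ✓
Incompetent: no bond gives 136 − 0 = 136; bond gives 159 − 97 = 62. Stays. ✓
Beliefs are Bayes-consistent on-path and both types best-respond.

Yes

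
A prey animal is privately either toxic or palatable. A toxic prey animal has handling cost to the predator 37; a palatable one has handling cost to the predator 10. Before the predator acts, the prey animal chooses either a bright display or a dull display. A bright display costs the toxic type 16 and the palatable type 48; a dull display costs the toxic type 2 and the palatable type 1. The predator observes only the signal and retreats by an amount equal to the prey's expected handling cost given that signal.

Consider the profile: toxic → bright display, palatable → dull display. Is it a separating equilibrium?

Yes

Under separation the predator infers type exactly: bright display → toxic (pays 37), dull display → palatable (pays 10).
Toxic: bright display gives 37 − 16 = 21; dull display gives 10 − 2 = 8. No deviation. ✓
Palatable: dull display gives 10 − 1 = 9; bright display gives 37 − 48 = -11. No deviation. ✓
Both incentive constraints hold.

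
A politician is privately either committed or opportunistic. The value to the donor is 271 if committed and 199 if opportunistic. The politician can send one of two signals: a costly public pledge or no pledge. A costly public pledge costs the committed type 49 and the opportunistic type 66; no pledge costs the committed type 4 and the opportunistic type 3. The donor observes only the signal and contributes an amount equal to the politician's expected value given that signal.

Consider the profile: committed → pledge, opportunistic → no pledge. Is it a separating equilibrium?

Under separation the donor infers type exactly: pledge → committed (pays 271), no pledge → opportunistic (pays 199).
Committed: pledge gives 271 − 49 = 222; no pledge gives 199 − 4 = 195. No deviation. ✓
Opportunistic: no pledge gives 199 − 3 = 196; pledge gives 271 − 66 = 205. Would deviate. ✗

No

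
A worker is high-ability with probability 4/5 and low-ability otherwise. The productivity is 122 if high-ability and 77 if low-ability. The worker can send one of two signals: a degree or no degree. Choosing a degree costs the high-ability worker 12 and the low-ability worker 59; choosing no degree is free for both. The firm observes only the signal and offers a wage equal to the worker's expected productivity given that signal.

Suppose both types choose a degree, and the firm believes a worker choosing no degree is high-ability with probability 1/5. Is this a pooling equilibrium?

No

At the pooled signal (degree) the firm holds the prior 4/5 and pays 4/5·122 + 1/5·77 = 113. Off-path (no degree) belief 1/5 gives 1/5·122 + 4/5·77 = 86.
High-ability: degree gives 113 − 12 = 101; no degree gives 86 − 0 = 86. Stays. ✓
Low-ability: degree gives 113 − 59 = 54; no degree gives 86 − 0 = 86. Deviates. ✗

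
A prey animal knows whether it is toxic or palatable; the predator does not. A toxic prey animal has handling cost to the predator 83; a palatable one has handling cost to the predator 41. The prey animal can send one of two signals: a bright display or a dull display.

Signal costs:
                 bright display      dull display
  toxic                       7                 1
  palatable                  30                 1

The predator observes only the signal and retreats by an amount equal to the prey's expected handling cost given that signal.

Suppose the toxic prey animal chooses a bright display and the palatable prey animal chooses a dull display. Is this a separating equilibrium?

No

If types separate, bright display earns payment 83 and dull display earns 41.
Toxic: bright display gives 83 − 7 = 76; dull display gives 41 − 1 = 40. No deviation. ✓
Palatable: dull display gives 41 − 1 = 40; bright display gives 83 − 30 = 53. Would deviate. ✗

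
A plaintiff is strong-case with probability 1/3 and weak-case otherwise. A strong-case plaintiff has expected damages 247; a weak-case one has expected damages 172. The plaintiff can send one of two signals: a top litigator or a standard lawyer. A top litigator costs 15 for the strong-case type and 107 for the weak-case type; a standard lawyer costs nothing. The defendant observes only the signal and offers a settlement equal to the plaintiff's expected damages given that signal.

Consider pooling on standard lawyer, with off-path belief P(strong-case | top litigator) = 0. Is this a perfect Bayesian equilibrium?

At the pooled signal (standard lawyer) the defendant holds the prior 1/3 and pays 1/3·247 + 2/3·172 = 197. Off-path (top litigator) belief 0 gives 0·247 + 1·172 = 172.
Strong-case: standard lawyer gives 197 − 0 = 197; top litigator gives 172 − 15 = 157. Stays. ✓
Weak-case: standard lawyer gives 197 − 0 = 197; top litigator gives 172 − 107 = 65. Stays. ✓

Yes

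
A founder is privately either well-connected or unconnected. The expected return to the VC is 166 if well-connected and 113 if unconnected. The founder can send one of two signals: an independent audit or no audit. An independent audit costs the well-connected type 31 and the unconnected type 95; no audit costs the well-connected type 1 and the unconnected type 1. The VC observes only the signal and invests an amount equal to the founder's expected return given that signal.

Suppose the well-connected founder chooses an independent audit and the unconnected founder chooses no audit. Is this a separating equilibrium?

Under separation the VC infers type exactly: audit → well-connected (pays 166), no audit → unconnected (pays 113).
Well-connected: audit gives 166 − 31 = 135; no audit gives 113 − 1 = 112. No deviation. ✓
Unconnected: no audit gives 113 − 1 = 112; audit gives 166 − 95 = 71. No deviation. ✓
Neither type gains from mimicking the other.

Yes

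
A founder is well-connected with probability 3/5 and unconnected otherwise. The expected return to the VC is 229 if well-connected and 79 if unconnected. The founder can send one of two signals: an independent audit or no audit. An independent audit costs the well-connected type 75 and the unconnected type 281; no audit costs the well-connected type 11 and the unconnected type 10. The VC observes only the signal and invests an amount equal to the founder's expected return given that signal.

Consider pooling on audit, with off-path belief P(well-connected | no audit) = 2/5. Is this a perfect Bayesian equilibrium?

No

On the equilibrium path (audit) the VC holds the prior 3/5 and pays 3/5·229 + 2/5·79 = 169. Off-path (no audit) belief 2/5 gives 2/5·229 + 3/5·79 = 139.
Well-connected: audit gives 169 − 75 = 94; no audit gives 139 − 11 = 128. Deviates. ✗
Unconnected: audit gives 169 − 281 = -112; no audit gives 139 − 10 = 129. Deviates. ✗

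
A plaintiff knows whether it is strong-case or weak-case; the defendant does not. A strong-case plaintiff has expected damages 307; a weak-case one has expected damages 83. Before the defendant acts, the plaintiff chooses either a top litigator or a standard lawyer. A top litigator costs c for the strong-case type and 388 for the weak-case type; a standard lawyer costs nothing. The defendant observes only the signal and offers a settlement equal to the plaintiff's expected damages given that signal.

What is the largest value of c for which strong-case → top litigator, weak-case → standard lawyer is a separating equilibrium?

224

Under separation: top litigator → strong-case (pays 307); standard lawyer → weak-case (pays 83).
Weak-case: 83 − 0 = 83 ≥ 307 − 388 = -81. Holds regardless of c. ✓
Strong-case: 307 − c ≥ 83 − 0, so c ≤ 307 − 83 = 224.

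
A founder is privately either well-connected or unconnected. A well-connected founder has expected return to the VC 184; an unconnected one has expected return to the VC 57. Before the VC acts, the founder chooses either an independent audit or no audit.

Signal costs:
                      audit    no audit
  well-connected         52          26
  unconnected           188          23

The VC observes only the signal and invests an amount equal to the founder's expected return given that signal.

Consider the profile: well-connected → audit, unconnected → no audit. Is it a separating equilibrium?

Yes

Under separation the VC infers type exactly: audit → well-connected (pays 184), no audit → unconnected (pays 57).
Well-connected: audit gives 184 − 52 = 132; no audit gives 57 − 26 = 31. No deviation. ✓
Unconnected: no audit gives 57 − 23 = 34; audit gives 184 − 188 = -4. No deviation. ✓
Both incentive constraints hold.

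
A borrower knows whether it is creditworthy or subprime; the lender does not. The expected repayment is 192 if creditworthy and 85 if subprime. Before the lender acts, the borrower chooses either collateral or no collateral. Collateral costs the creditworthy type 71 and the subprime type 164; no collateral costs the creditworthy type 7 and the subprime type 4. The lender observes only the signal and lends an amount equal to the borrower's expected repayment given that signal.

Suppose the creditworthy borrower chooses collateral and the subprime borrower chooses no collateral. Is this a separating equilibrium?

Yes

Under separation the lender infers type exactly: collateral → creditworthy (pays 192), no collateral → subprime (pays 85).
Creditworthy: collateral gives 192 − 71 = 121; no collateral gives 85 − 7 = 78. No deviation. ✓
Subprime: no collateral gives 85 − 4 = 81; collateral gives 192 − 164 = 28. No deviation. ✓
Neither type gains from mimicking the other.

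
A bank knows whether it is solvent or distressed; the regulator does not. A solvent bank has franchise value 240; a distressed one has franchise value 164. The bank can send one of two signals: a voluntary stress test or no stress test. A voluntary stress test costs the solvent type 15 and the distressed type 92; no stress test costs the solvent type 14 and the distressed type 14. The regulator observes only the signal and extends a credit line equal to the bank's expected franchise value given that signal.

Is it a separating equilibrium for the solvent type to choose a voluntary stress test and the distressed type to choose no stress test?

Yes

If types separate, stress test earns payment 240 and no stress test earns 164.
Solvent: stress test gives 240 − 15 = 225; no stress test gives 164 − 14 = 150. No deviation. ✓
Distressed: no stress test gives 164 − 14 = 150; stress test gives 240 − 92 = 148. No deviation. ✓
Both incentive constraints hold.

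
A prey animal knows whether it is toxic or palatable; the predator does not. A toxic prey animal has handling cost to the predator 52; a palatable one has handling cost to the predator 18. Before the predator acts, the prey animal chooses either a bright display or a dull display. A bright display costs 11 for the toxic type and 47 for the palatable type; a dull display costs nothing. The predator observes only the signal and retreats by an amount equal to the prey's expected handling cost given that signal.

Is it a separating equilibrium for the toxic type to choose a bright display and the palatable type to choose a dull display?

If types separate, bright display earns payment 52 and dull display earns 18.
Toxic: bright display gives 52 − 11 = 41; dull display gives 18 − 0 = 18. No deviation. ✓
Palatable: dull display gives 18 − 0 = 18; bright display gives 52 − 47 = 5. No deviation. ✓
Both incentive constraints hold.

Yes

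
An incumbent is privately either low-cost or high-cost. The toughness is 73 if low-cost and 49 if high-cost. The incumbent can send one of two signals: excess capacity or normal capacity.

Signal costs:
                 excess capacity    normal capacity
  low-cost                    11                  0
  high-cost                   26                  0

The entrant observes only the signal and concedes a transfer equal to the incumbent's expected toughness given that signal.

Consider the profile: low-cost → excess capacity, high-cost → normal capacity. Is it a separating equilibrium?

Yes

Under separation the entrant infers type exactly: excess capacity → low-cost (pays 73), normal capacity → high-cost (pays 49).
Low-cost: excess capacity gives 73 − 11 = 62; normal capacity gives 49 − 0 = 49. No deviation. ✓
High-cost: normal capacity gives 49 − 0 = 49; excess capacity gives 73 − 26 = 47. No deviation. ✓
Neither type gains from mimicking the other.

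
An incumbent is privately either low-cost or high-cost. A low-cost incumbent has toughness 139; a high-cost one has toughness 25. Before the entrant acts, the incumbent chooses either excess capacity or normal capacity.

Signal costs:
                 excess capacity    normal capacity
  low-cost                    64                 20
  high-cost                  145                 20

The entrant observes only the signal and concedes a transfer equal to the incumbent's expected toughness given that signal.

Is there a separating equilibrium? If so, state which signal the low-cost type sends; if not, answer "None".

Try low-cost → excess capacity, high-cost → normal capacity:
  If types separate, excess capacity earns payment 139 and normal capacity earns 25.
  Low-cost: excess capacity gives 139 − 64 = 75; normal capacity gives 25 − 20 = 5. No deviation. ✓
  High-cost: normal capacity gives 25 − 20 = 5; excess capacity gives 139 − 145 = -6. No deviation. ✓
Both hold — the low-cost type sends excess capacity.

excess capacity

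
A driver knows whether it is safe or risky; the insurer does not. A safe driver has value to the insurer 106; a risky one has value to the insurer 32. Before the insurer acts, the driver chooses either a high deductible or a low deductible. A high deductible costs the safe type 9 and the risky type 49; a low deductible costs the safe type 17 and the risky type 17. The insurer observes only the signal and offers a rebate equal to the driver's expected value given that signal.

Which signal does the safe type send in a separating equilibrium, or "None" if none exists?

None

Try safe → high deductible, risky → low deductible:
  Under separation the insurer infers type exactly: high deductible → safe (pays 106), low deductible → risky (pays 32).
  Safe: high deductible gives 106 − 9 = 97; low deductible gives 32 − 17 = 15. No deviation. ✓
  Risky: low deductible gives 32 − 17 = 15; high deductible gives 106 − 49 = 57. Would deviate. ✗
Try safe → low deductible, risky → high deductible:
  Under separation the insurer infers type exactly: low deductible → safe (pays 106), high deductible → risky (pays 32).
  Safe: low deductible gives 106 − 17 = 89; high deductible gives 32 − 9 = 23. No deviation. ✓
  Risky: high deductible gives 32 − 49 = -17; low deductible gives 106 − 17 = 89. Would deviate. ✗
Neither assignment is incentive-compatible.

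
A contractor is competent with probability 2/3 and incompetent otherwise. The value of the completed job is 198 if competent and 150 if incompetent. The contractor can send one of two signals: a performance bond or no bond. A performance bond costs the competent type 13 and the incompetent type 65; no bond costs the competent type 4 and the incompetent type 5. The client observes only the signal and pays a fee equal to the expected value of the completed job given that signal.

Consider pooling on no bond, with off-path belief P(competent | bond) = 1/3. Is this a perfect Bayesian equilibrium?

On the equilibrium path (no bond) the client holds the prior 2/3 and pays 2/3·198 + 1/3·150 = 182. Off-path (bond) belief 1/3 gives 1/3·198 + 2/3·150 = 166.
Competent: no bond gives 182 − 4 = 178; bond gives 166 − 13 = 153. Stays. ✓
Incompetent: no bond gives 182 − 5 = 177; bond gives 166 − 65 = 101. Stays. ✓
Beliefs are Bayes-consistent on-path and both types best-respond.

Yes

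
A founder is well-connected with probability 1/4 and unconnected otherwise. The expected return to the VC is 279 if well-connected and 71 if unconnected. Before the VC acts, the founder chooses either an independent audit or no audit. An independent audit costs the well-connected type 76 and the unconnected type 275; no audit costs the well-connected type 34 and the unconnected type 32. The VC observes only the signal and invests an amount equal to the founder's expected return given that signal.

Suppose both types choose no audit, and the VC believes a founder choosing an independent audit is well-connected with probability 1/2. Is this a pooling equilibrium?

At the pooled signal (no audit) the VC holds the prior 1/4 and pays 1/4·279 + 3/4·71 = 123. Off-path (audit) belief 1/2 gives 1/2·279 + 1/2·71 = 175.
Well-connected: no audit gives 123 − 34 = 89; audit gives 175 − 76 = 99. Deviates. ✗
Unconnected: no audit gives 123 − 32 = 91; audit gives 175 − 275 = -100. Stays. ✓

No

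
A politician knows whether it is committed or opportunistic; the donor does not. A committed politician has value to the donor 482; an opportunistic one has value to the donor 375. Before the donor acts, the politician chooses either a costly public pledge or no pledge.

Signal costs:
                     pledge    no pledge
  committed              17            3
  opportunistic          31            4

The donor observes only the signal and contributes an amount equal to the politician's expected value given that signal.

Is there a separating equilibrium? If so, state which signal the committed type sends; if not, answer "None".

Try committed → pledge, opportunistic → no pledge:
  Under separation the donor infers type exactly: pledge → committed (pays 482), no pledge → opportunistic (pays 375).
  Committed: pledge gives 482 − 17 = 465; no pledge gives 375 − 3 = 372. No deviation. ✓
  Opportunistic: no pledge gives 375 − 4 = 371; pledge gives 482 − 31 = 451. Would deviate. ✗
Try committed → no pledge, opportunistic → pledge:
  Under separation the donor infers type exactly: no pledge → committed (pays 482), pledge → opportunistic (pays 375).
  Committed: no pledge gives 482 − 3 = 479; pledge gives 375 − 17 = 358. No deviation. ✓
  Opportunistic: pledge gives 375 − 31 = 344; no pledge gives 482 − 4 = 478. Would deviate. ✗
Neither assignment is incentive-compatible.

None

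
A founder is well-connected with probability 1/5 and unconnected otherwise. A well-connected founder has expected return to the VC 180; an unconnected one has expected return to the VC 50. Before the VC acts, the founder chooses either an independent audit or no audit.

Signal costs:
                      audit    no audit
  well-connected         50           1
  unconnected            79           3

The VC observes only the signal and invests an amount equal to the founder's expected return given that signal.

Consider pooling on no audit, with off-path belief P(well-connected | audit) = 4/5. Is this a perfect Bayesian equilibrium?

At the pooled signal (no audit) the VC holds the prior 1/5 and pays 1/5·180 + 4/5·50 = 76. Off-path (audit) belief 4/5 gives 4/5·180 + 1/5·50 = 154.
Well-connected: no audit gives 76 − 1 = 75; audit gives 154 − 50 = 104. Deviates. ✗
Unconnected: no audit gives 76 − 3 = 73; audit gives 154 − 79 = 75. Deviates. ✗

No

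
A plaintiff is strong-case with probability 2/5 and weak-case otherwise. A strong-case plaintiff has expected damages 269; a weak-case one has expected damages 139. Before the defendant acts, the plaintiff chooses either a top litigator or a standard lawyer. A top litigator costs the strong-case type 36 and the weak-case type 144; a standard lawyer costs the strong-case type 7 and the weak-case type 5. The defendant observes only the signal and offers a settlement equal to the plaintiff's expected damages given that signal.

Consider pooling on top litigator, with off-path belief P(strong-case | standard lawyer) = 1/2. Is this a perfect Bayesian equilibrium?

No

At the pooled signal (top litigator) the defendant holds the prior 2/5 and pays 2/5·269 + 3/5·139 = 191. Off-path (standard lawyer) belief 1/2 gives 1/2·269 + 1/2·139 = 204.
Strong-case: top litigator gives 191 − 36 = 155; standard lawyer gives 204 − 7 = 197. Deviates. ✗
Weak-case: top litigator gives 191 − 144 = 47; standard lawyer gives 204 − 5 = 199. Deviates. ✗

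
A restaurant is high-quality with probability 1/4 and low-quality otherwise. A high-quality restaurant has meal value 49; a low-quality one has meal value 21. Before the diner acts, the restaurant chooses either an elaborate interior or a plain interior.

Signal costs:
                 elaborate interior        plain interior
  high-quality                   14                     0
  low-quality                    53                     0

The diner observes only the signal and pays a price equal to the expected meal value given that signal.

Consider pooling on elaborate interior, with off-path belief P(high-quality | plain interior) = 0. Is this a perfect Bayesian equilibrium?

No

At the pooled signal (elaborate interior) the diner holds the prior 1/4 and pays 1/4·49 + 3/4·21 = 28. Off-path (plain interior) belief 0 gives 0·49 + 1·21 = 21.
High-quality: elaborate interior gives 28 − 14 = 14; plain interior gives 21 − 0 = 21. Deviates. ✗
Low-quality: elaborate interior gives 28 − 53 = -25; plain interior gives 21 − 0 = 21. Deviates. ✗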